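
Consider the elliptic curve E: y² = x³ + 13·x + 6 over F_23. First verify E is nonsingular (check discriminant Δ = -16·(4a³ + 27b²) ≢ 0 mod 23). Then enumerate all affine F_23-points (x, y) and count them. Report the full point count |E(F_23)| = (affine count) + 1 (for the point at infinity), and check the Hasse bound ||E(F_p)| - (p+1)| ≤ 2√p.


Affine points = {(0, 11), (0, 12), (3, 7), (3, 16), (5, 9), (5, 14), (6, 1), (6, 22), (7, 7), (7, 16), (8, 1), (8, 22), (9, 1), (9, 22), (10, 3), (10, 20), (11, 10), (11, 13), (12, 2), (12, 21), (13, 7), (13, 16), (16, 3), (16, 20), (18, 0), (20, 3), (20, 20), (21, 8), (21, 15)}; affine count = 29; |E(F_23)| = 30.

Discriminant check: Δ ∝ 4a³ + 27b² = 4·13³ + 27·6² = 4·2197 + 27·36 ≡ 8 (mod 23). Nonzero ⇒ E is nonsingular.
For each x ∈ F_23, compute rhs = x³ + 13·x + 6 mod 23, then count y ∈ F_23 with y² ≡ rhs.
  x = 0: rhs = 6, matching y values: 11, 12 (2 points).
  x = 1: rhs = 20, matching y values: none (0 points).
  x = 2: rhs = 17, matching y values: none (0 points).
  x = 3: rhs = 3, matching y values: 7, 16 (2 points).
  x = 4: rhs = 7, matching y values: none (0 points).
  x = 5: rhs = 12, matching y values: 9, 14 (2 points).
  x = 6: rhs = 1, matching y values: 1, 22 (2 points).
  x = 7: rhs = 3, matching y values: 7, 16 (2 points).
  x = 8: rhs = 1, matching y values: 1, 22 (2 points).
  x = 9: rhs = 1, matching y values: 1, 22 (2 points).
  x = 10: rhs = 9, matching y values: 3, 20 (2 points).
  x = 11: rhs = 8, matching y values: 10, 13 (2 points).
  x = 12: rhs = 4, matching y values: 2, 21 (2 points).
  x = 13: rhs = 3, matching y values: 7, 16 (2 points).
  x = 14: rhs = 11, matching y values: none (0 points).
  x = 15: rhs = 11, matching y values: none (0 points).
  x = 16: rhs = 9, matching y values: 3, 20 (2 points).
  x = 17: rhs = 11, matching y values: none (0 points).
  x = 18: rhs = 0, matching y values: 0 (1 points).
  x = 19: rhs = 5, matching y values: none (0 points).
  x = 20: rhs = 9, matching y values: 3, 20 (2 points).
  x = 21: rhs = 18, matching y values: 8, 15 (2 points).
  x = 22: rhs = 15, matching y values: none (0 points).
Total affine count: 29.
Full point count |E(F_23)| = 29 + 1 = 30.
Hasse bound: |30 − (23+1)| = |6| = 6 ≤ 2√23 ≈ 9.5917 ✓.


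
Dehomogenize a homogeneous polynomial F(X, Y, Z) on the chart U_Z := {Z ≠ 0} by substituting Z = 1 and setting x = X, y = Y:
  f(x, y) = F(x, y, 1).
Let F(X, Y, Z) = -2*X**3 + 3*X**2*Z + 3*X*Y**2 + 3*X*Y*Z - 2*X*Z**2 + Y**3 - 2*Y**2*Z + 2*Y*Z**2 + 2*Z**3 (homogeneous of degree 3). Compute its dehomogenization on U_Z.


f(x, y) = -2*x**3 + 3*x**2 + 3*x*y**2 + 3*x*y - 2*x + y**3 - 2*y**2 + 2*y + 2

On U_Z we set Z = 1. Each monomial c·X^i·Y^j·Z^k in F becomes c·x^i·y^j·1^k = c·x^i·y^j.
Substituting Z = 1: F(X, Y, 1) = -2*x**3 + 3*x**2 + 3*x*y**2 + 3*x*y - 2*x + y**3 - 2*y**2 + 2*y + 2.
Note: deg(f) ≤ deg(F) = 3; strict inequality happens when F is divisible by Z (lost terms).


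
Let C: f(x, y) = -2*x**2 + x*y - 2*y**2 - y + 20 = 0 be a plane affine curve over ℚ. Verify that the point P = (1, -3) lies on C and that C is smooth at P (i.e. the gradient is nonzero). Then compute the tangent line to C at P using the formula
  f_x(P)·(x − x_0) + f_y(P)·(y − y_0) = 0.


Tangent line at P: -7*x + 12*y + 43 = 0.

Step 1: f(1, -3) = 0, so P lies on C.
Step 2: partial derivatives
  f_x(x, y) = -4*x + y, f_y(x, y) = x - 4*y - 1.
  f_x(P) = -7, f_y(P) = 12 (gradient nonzero, so P is smooth).
Step 3: tangent line at P: -7·(x − 1) + 12·(y − -3) = 0.
Expanding: -7*x + 12*y + 43 = 0.


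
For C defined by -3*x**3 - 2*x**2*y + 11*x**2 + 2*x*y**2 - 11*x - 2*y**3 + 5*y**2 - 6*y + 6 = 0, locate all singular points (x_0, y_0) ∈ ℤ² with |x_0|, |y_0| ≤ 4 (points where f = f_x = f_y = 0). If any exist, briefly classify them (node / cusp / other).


Singular points: {(1, 1)}; classification: cusp.

Compute partial derivatives:
  f_x = -9*x**2 - 4*x*y + 22*x + 2*y**2 - 11.
  f_y = -2*x**2 + 4*x*y - 6*y**2 + 10*y - 6.
Scan x_0 ∈ {−4, ..., 4}. For each x_0, f_y(x_0, y) is a polynomial in y; find its integer roots y ∈ {−4, ..., 4}, then test f_x and f at those candidates.
  x = -4: f_y(-4, y) = -6*y**2 - 6*y - 38; no integer root y with |y| ≤ 4.
  x = -3: f_y(-3, y) = -6*y**2 - 2*y - 24; no integer root y with |y| ≤ 4.
  x = -2: f_y(-2, y) = -6*y**2 + 2*y - 14; no integer root y with |y| ≤ 4.
  x = -1: f_y(-1, y) = -6*y**2 + 6*y - 8; no integer root y with |y| ≤ 4.
  x = 0: f_y(0, y) = -6*y**2 + 10*y - 6; no integer root y with |y| ≤ 4.
  x = 1: f_y(1, y) = -6*y**2 + 14*y - 8; vanishes at y ∈ {1}. (1, 1): f_x = 0, f = 0 — SINGULAR.
  x = 2: f_y(2, y) = -6*y**2 + 18*y - 14; no integer root y with |y| ≤ 4.
  x = 3: f_y(3, y) = -6*y**2 + 22*y - 24; no integer root y with |y| ≤ 4.
  x = 4: f_y(4, y) = -6*y**2 + 26*y - 38; no integer root y with |y| ≤ 4.
Only singular point on the grid: (1, 1).
Classify: substitute x = 1 + u, y = 1 + v and expand: f = -3*u**3 - 2*u**2*v + 2*u*v**2 - 2*v**3 + v**2.
No constant or linear terms (consistent with a singular point). Quadratic part: v**2. Cubic part: -3*u**3 - 2*u**2*v + 2*u*v**2 - 2*v**3.
The quadratic part v**2 is a perfect square, so there is a single (double) tangent line v = 0, i.e. y = 1. Restricting the cubic part to that line (v = 0) leaves -3*u**3 ≠ 0, so f is not divisible by v and the branch is v² ≈ 3*u**3 to lowest order — this is a cusp.
Classification: cusp.


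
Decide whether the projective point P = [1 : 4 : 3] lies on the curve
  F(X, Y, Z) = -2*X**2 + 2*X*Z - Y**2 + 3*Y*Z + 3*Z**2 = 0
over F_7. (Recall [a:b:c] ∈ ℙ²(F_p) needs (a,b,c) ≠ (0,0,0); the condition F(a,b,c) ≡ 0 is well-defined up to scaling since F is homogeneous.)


F(1,4,3) ≡ 2 (mod 7); P is NOT on the curve.

Evaluate F(1, 4, 3) term-by-term (mod 7).
  -2*X**2 ↦ -2·1·1·1 = -2
  2*X*Z ↦ 2·1·1·3 = 6
  -Y**2 ↦ -1·1·16·1 = -16
  3*Y*Z ↦ 3·1·4·3 = 36
  3*Z**2 ↦ 3·1·1·9 = 27
Sum: F(1, 4, 3) = (-2) + (6) + (-16) + (36) + (27) = 51.
Reducing mod 7: 51 ≡ 2 (mod 7).
Since F(a, b, c) ≡ 2 ≠ 0 (mod 7), P does NOT lie on the curve.


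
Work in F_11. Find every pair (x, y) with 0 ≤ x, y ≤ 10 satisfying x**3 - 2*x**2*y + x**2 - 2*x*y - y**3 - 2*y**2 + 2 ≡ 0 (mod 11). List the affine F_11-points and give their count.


Affine F_11-points: {(0, 6), (0, 8), (1, 6), (3, 1), (3, 4), (4, 10), (5, 8), (6, 5), (7, 2), (7, 5), (10, 6), (10, 8)}; count = 12.

For each of the 121 pairs (x, y) ∈ F_11², evaluate f(x, y) mod 11. Record the zeros.
  x = 0: [0↦2, 1↦10, 2↦8, 3↦1, 4↦5, 5↦3, 6↦0, 7↦1, 8↦0, 9↦2, 10↦1]  zeros at y ∈ {6, 8}
  x = 1: [0↦4, 1↦8, 2↦2, 3↦2, 4↦2, 5↦7, 6↦0, 7↦8, 8↦3, 9↦1, 10↦7]  zeros at y ∈ {6}
  x = 2: [0↦3, 1↦10, 2↦7, 3↦10, 4↦2, 5↦10, 6↦6, 7↦6, 8↦4, 9↦5, 10↦3]  zeros at y ∈ ∅
  x = 3: [0↦5, 1↦0, 2↦7, 3↦9, 4↦0, 5↦7, 6↦2, 7↦1, 8↦9, 9↦9, 10↦6]  zeros at y ∈ {1, 4}
  x = 4: [0↦5, 1↦6, 2↦8, 3↦5, 4↦2, 5↦4, 6↦5, 7↦10, 8↦2, 9↦8, 10↦0]  zeros at y ∈ {10}
  x = 5: [0↦9, 1↦1, 2↦5, 3↦4, 4↦3, 5↦7, 6↦10, 7↦6, 8↦0, 9↦8, 10↦2]  zeros at y ∈ {8}
  x = 6: [0↦1, 1↦2, 2↦4, 3↦1, 4↦9, 5↦0, 6↦1, 7↦6, 8↦9, 9↦4, 10↦7]  zeros at y ∈ {5}
  x = 7: [0↦9, 1↦4, 2↦0, 3↦2, 4↦4, 5↦0, 6↦6, 7↦5, 8↦2, 9↦2, 10↦10]  zeros at y ∈ {2, 5}
  x = 8: [0↦6, 1↦2, 2↦10, 3↦2, 4↦5, 5↦2, 6↦9, 7↦9, 8↦7, 9↦8, 10↦6]  zeros at y ∈ ∅
  x = 9: [0↦9, 1↦2, 2↦7, 3↦7, 4↦7, 5↦1, 6↦5, 7↦2, 8↦8, 9↦6, 10↦1]  zeros at y ∈ ∅
  x = 10: [0↦2, 1↦10, 2↦8, 3↦1, 4↦5, 5↦3, 6↦0, 7↦1, 8↦0, 9↦2, 10↦1]  zeros at y ∈ {6, 8}
Collecting zeros: affine points = {(0, 6), (0, 8), (1, 6), (3, 1), (3, 4), (4, 10), (5, 8), (6, 5), (7, 2), (7, 5), (10, 6), (10, 8)}.
Total count |C(F_11)_aff| = 12.


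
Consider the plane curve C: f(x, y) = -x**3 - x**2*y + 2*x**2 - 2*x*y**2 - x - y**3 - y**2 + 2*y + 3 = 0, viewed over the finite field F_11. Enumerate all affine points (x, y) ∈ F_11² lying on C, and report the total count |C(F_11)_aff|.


Affine F_11-points: {(1, 1), (1, 8), (1, 10), (2, 3), (2, 6), (2, 8), (4, 0), (4, 4), (4, 9), (5, 0), (6, 2), (7, 6), (9, 6), (10, 5)}; count = 14.

For each of the 121 pairs (x, y) ∈ F_11², evaluate f(x, y) mod 11. Record the zeros.
  x = 0: [0↦3, 1↦3, 2↦6, 3↦6, 4↦8, 5↦6, 6↦5, 7↦10, 8↦4, 9↦3, 10↦1]  zeros at y ∈ ∅
  x = 1: [0↦3, 1↦0, 2↦7, 3↦7, 4↦5, 5↦6, 6↦4, 7↦4, 8↦0, 9↦8, 10↦0]  zeros at y ∈ {1, 8, 10}
  x = 2: [0↦1, 1↦4, 2↦2, 3↦0, 4↦3, 5↦5, 6↦0, 7↦4, 8↦0, 9↦4, 10↦10]  zeros at y ∈ {3, 6, 8}
  x = 3: [0↦2, 1↦9, 2↦7, 3↦1, 4↦7, 5↦8, 6↦9, 7↦4, 8↦9, 9↦7, 10↦3]  zeros at y ∈ ∅
  x = 4: [0↦0, 1↦9, 2↦5, 3↦4, 4↦0, 5↦9, 6↦3, 7↦9, 8↦10, 9↦0, 10↦6]  zeros at y ∈ {0, 4, 9}
  x = 5: [0↦0, 1↦9, 2↦1, 3↦3, 4↦9, 5↦2, 6↦9, 7↦2, 8↦8, 9↦10, 10↦2]  zeros at y ∈ {0}
  x = 6: [0↦7, 1↦3, 2↦0, 3↦3, 4↦6, 5↦3, 6↦10, 7↦10, 8↦8, 9↦9, 10↦7]  zeros at y ∈ {2}
  x = 7: [0↦4, 1↦7, 2↦7, 3↦9, 4↦7, 5↦6, 6↦0, 7↦5, 8↦4, 9↦2, 10↦4]  zeros at y ∈ {6}
  x = 8: [0↦7, 1↦4, 2↦5, 3↦4, 4↦6, 5↦5, 6↦6, 7↦3, 8↦1, 9↦5, 10↦9]  zeros at y ∈ ∅
  x = 9: [0↦10, 1↦10, 2↦10, 3↦4, 4↦8, 5↦5, 6↦0, 7↦9, 8↦4, 9↦1, 10↦5]  zeros at y ∈ {6}
  x = 10: [0↦7, 1↦8, 2↦5, 3↦3, 4↦7, 5↦0, 6↦9, 7↦6, 8↦7, 9↦6, 10↦8]  zeros at y ∈ {5}
Collecting zeros: affine points = {(1, 1), (1, 8), (1, 10), (2, 3), (2, 6), (2, 8), (4, 0), (4, 4), (4, 9), (5, 0), (6, 2), (7, 6), (9, 6), (10, 5)}.
Total count |C(F_11)_aff| = 14.


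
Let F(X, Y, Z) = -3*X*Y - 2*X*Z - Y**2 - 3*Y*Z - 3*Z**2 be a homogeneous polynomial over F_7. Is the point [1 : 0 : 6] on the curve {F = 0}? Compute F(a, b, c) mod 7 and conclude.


F(1,0,6) ≡ 6 (mod 7); P is NOT on the curve.

Evaluate F(1, 0, 6) term-by-term (mod 7).
  -3*X*Y ↦ -3·1·0·1 = 0
  -2*X*Z ↦ -2·1·1·6 = -12
  -Y**2 ↦ -1·1·0·1 = 0
  -3*Y*Z ↦ -3·1·0·6 = 0
  -3*Z**2 ↦ -3·1·1·36 = -108
Sum: F(1, 0, 6) = (0) + (-12) + (0) + (0) + (-108) = -120.
Reducing mod 7: -120 ≡ 6 (mod 7).
Since F(a, b, c) ≡ 6 ≠ 0 (mod 7), P does NOT lie on the curve.


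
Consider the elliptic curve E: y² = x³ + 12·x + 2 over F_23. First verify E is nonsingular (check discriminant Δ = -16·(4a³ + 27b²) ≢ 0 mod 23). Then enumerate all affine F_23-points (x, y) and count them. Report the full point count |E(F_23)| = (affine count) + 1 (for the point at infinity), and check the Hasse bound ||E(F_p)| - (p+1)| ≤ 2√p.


Affine points = {(0, 5), (0, 18), (5, 7), (5, 16), (8, 9), (8, 14), (10, 8), (10, 15), (11, 4), (11, 19), (13, 3), (13, 20), (14, 4), (14, 19), (16, 9), (16, 14), (17, 6), (17, 17), (18, 1), (18, 22), (20, 10), (20, 13), (21, 4), (21, 19), (22, 9), (22, 14)}; affine count = 26; |E(F_23)| = 27.

Discriminant check: Δ ∝ 4a³ + 27b² = 4·12³ + 27·2² = 4·1728 + 27·4 ≡ 5 (mod 23). Nonzero ⇒ E is nonsingular.
For each x ∈ F_23, compute rhs = x³ + 12·x + 2 mod 23, then count y ∈ F_23 with y² ≡ rhs.
  x = 0: rhs = 2, matching y values: 5, 18 (2 points).
  x = 1: rhs = 15, matching y values: none (0 points).
  x = 2: rhs = 11, matching y values: none (0 points).
  x = 3: rhs = 19, matching y values: none (0 points).
  x = 4: rhs = 22, matching y values: none (0 points).
  x = 5: rhs = 3, matching y values: 7, 16 (2 points).
  x = 6: rhs = 14, matching y values: none (0 points).
  x = 7: rhs = 15, matching y values: none (0 points).
  x = 8: rhs = 12, matching y values: 9, 14 (2 points).
  x = 9: rhs = 11, matching y values: none (0 points).
  x = 10: rhs = 18, matching y values: 8, 15 (2 points).
  x = 11: rhs = 16, matching y values: 4, 19 (2 points).
  x = 12: rhs = 11, matching y values: none (0 points).
  x = 13: rhs = 9, matching y values: 3, 20 (2 points).
  x = 14: rhs = 16, matching y values: 4, 19 (2 points).
  x = 15: rhs = 15, matching y values: none (0 points).
  x = 16: rhs = 12, matching y values: 9, 14 (2 points).
  x = 17: rhs = 13, matching y values: 6, 17 (2 points).
  x = 18: rhs = 1, matching y values: 1, 22 (2 points).
  x = 19: rhs = 5, matching y values: none (0 points).
  x = 20: rhs = 8, matching y values: 10, 13 (2 points).
  x = 21: rhs = 16, matching y values: 4, 19 (2 points).
  x = 22: rhs = 12, matching y values: 9, 14 (2 points).
Total affine count: 26.
Full point count |E(F_23)| = 26 + 1 = 27.
Hasse bound: |27 − (23+1)| = |3| = 3 ≤ 2√23 ≈ 9.5917 ✓.


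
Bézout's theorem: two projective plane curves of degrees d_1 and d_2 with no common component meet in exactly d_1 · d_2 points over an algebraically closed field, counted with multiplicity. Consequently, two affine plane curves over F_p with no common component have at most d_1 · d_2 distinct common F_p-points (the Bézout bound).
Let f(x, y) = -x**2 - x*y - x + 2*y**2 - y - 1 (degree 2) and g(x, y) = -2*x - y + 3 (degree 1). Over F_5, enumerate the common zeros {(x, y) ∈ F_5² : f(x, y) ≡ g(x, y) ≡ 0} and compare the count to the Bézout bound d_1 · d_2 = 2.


Common zeros: ∅; count = 0; Bézout bound = 2.

deg(f) = 2, deg(g) = 1, so Bézout bound = 2.
Scan x ∈ F_5. For each x, list the y ∈ F_5 with f(x, y) ≡ 0 and those with g(x, y) ≡ 0 (mod 5); the common zeros in that column are the intersection.
  x = 0: f ≡ 0 at y ∈ {1, 2}; g ≡ 0 at y ∈ {3}; common: ∅.
  x = 1: f ≡ 0 at y ∈ ∅; g ≡ 0 at y ∈ {1}; common: ∅.
  x = 2: f ≡ 0 at y ∈ {2}; g ≡ 0 at y ∈ {4}; common: ∅.
  x = 3: f ≡ 0 at y ∈ {1}; g ≡ 0 at y ∈ {2}; common: ∅.
  x = 4: f ≡ 0 at y ∈ ∅; g ≡ 0 at y ∈ {0}; common: ∅.
Collecting: common zeros = ∅, so the count is 0.
Comparison with the Bézout bound: 0 ≤ 2 = deg(f)·deg(g), as expected for curves with no common component (the affine F_5-count falls short of the bound because intersections may lie at infinity, over extension fields, or carry multiplicity).


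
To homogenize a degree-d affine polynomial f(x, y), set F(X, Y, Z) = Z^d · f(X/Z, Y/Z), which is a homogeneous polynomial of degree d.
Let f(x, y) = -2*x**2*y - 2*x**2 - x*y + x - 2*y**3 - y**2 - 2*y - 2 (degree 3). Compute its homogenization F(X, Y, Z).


F(X, Y, Z) = -2*X**2*Y - 2*X**2*Z - X*Y*Z + X*Z**2 - 2*Y**3 - Y**2*Z - 2*Y*Z**2 - 2*Z**3

deg(f) = 3.
Substitute x = X/Z, y = Y/Z into f, then multiply by Z^3.
  monomial -2·x^2·y^1 ↦ -2·X^2·Y^1·Z^0.
  monomial -2·x^2·y^0 ↦ -2·X^2·Y^0·Z^1.
  monomial -1·x^1·y^1 ↦ -1·X^1·Y^1·Z^1.
  monomial 1·x^1·y^0 ↦ 1·X^1·Y^0·Z^2.
  monomial -2·x^0·y^3 ↦ -2·X^0·Y^3·Z^0.
  monomial -1·x^0·y^2 ↦ -1·X^0·Y^2·Z^1.
  monomial -2·x^0·y^1 ↦ -2·X^0·Y^1·Z^2.
  monomial -2·x^0·y^0 ↦ -2·X^0·Y^0·Z^3.
Collecting: F(X, Y, Z) = -2*X**2*Y - 2*X**2*Z - X*Y*Z + X*Z**2 - 2*Y**3 - Y**2*Z - 2*Y*Z**2 - 2*Z**3.


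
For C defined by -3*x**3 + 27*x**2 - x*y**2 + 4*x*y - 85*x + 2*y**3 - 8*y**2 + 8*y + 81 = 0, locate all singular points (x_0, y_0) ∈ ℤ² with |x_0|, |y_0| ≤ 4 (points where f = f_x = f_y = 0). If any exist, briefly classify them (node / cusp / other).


Singular points: {(3, 2)}; classification: cusp.

Compute partial derivatives:
  f_x = -9*x**2 + 54*x - y**2 + 4*y - 85.
  f_y = -2*x*y + 4*x + 6*y**2 - 16*y + 8.
Scan x_0 ∈ {−4, ..., 4}. For each x_0, f_y(x_0, y) is a polynomial in y; find its integer roots y ∈ {−4, ..., 4}, then test f_x and f at those candidates.
  x = -4: f_y(-4, y) = 6*y**2 - 8*y - 8; vanishes at y ∈ {2}. (-4, 2): f_x = -441 ≠ 0.
  x = -3: f_y(-3, y) = 6*y**2 - 10*y - 4; vanishes at y ∈ {2}. (-3, 2): f_x = -324 ≠ 0.
  x = -2: f_y(-2, y) = 6*y**2 - 12*y; vanishes at y ∈ {0, 2}. (-2, 0): f_x = -229 ≠ 0; (-2, 2): f_x = -225 ≠ 0.
  x = -1: f_y(-1, y) = 6*y**2 - 14*y + 4; vanishes at y ∈ {2}. (-1, 2): f_x = -144 ≠ 0.
  x = 0: f_y(0, y) = 6*y**2 - 16*y + 8; vanishes at y ∈ {2}. (0, 2): f_x = -81 ≠ 0.
  x = 1: f_y(1, y) = 6*y**2 - 18*y + 12; vanishes at y ∈ {1, 2}. (1, 1): f_x = -37 ≠ 0; (1, 2): f_x = -36 ≠ 0.
  x = 2: f_y(2, y) = 6*y**2 - 20*y + 16; vanishes at y ∈ {2}. (2, 2): f_x = -9 ≠ 0.
  x = 3: f_y(3, y) = 6*y**2 - 22*y + 20; vanishes at y ∈ {2}. (3, 2): f_x = 0, f = 0 — SINGULAR.
  x = 4: f_y(4, y) = 6*y**2 - 24*y + 24; vanishes at y ∈ {2}. (4, 2): f_x = -9 ≠ 0.
Only singular point on the grid: (3, 2).
Classify: substitute x = 3 + u, y = 2 + v and expand: f = -3*u**3 - u*v**2 + 2*v**3 + v**2.
No constant or linear terms (consistent with a singular point). Quadratic part: v**2. Cubic part: -3*u**3 - u*v**2 + 2*v**3.
The quadratic part v**2 is a perfect square, so there is a single (double) tangent line v = 0, i.e. y = 2. Restricting the cubic part to that line (v = 0) leaves -3*u**3 ≠ 0, so f is not divisible by v and the branch is v² ≈ 3*u**3 to lowest order — this is a cusp.
Classification: cusp.


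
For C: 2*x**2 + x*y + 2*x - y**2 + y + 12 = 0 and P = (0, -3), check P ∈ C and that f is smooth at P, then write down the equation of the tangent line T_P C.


Tangent line at P: -x + 7*y + 21 = 0.

Step 1: f(0, -3) = 0, so P lies on C.
Step 2: partial derivatives
  f_x(x, y) = 4*x + y + 2, f_y(x, y) = x - 2*y + 1.
  f_x(P) = -1, f_y(P) = 7 (gradient nonzero, so P is smooth).
Step 3: tangent line at P: -1·(x − 0) + 7·(y − -3) = 0.
Expanding: -x + 7*y + 21 = 0.


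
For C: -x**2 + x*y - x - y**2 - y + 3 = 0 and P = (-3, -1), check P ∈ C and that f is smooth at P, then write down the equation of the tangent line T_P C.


Tangent line at P: 4*x - 2*y + 10 = 0.

Step 1: f(-3, -1) = 0, so P lies on C.
Step 2: partial derivatives
  f_x(x, y) = -2*x + y - 1, f_y(x, y) = x - 2*y - 1.
  f_x(P) = 4, f_y(P) = -2 (gradient nonzero, so P is smooth).
Step 3: tangent line at P: 4·(x − -3) + -2·(y − -1) = 0.
Expanding: 4*x - 2*y + 10 = 0.


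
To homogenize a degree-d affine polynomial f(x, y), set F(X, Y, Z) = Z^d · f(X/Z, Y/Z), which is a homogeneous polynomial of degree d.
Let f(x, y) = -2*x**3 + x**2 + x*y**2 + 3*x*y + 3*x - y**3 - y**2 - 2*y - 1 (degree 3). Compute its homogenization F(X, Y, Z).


F(X, Y, Z) = -2*X**3 + X**2*Z + X*Y**2 + 3*X*Y*Z + 3*X*Z**2 - Y**3 - Y**2*Z - 2*Y*Z**2 - Z**3

deg(f) = 3.
Substitute x = X/Z, y = Y/Z into f, then multiply by Z^3.
  monomial -2·x^3·y^0 ↦ -2·X^3·Y^0·Z^0.
  monomial 1·x^2·y^0 ↦ 1·X^2·Y^0·Z^1.
  monomial 1·x^1·y^2 ↦ 1·X^1·Y^2·Z^0.
  monomial 3·x^1·y^1 ↦ 3·X^1·Y^1·Z^1.
  monomial 3·x^1·y^0 ↦ 3·X^1·Y^0·Z^2.
  monomial -1·x^0·y^3 ↦ -1·X^0·Y^3·Z^0.
  monomial -1·x^0·y^2 ↦ -1·X^0·Y^2·Z^1.
  monomial -2·x^0·y^1 ↦ -2·X^0·Y^1·Z^2.
  monomial -1·x^0·y^0 ↦ -1·X^0·Y^0·Z^3.
Collecting: F(X, Y, Z) = -2*X**3 + X**2*Z + X*Y**2 + 3*X*Y*Z + 3*X*Z**2 - Y**3 - Y**2*Z - 2*Y*Z**2 - Z**3.


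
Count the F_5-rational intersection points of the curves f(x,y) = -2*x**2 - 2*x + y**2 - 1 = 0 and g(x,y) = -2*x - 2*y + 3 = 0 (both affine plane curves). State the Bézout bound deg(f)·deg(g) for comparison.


Common zeros: {(0, 4)}; count = 1; Bézout bound = 2.

deg(f) = 2, deg(g) = 1, so Bézout bound = 2.
Scan x ∈ F_5. For each x, list the y ∈ F_5 with f(x, y) ≡ 0 and those with g(x, y) ≡ 0 (mod 5); the common zeros in that column are the intersection.
  x = 0: f ≡ 0 at y ∈ {1, 4}; g ≡ 0 at y ∈ {4}; common: {4}.
  x = 1: f ≡ 0 at y ∈ {0}; g ≡ 0 at y ∈ {3}; common: ∅.
  x = 2: f ≡ 0 at y ∈ ∅; g ≡ 0 at y ∈ {2}; common: ∅.
  x = 3: f ≡ 0 at y ∈ {0}; g ≡ 0 at y ∈ {1}; common: ∅.
  x = 4: f ≡ 0 at y ∈ {1, 4}; g ≡ 0 at y ∈ {0}; common: ∅.
Collecting: common zeros = {(0, 4)}, so the count is 1.
Comparison with the Bézout bound: 1 ≤ 2 = deg(f)·deg(g), as expected for curves with no common component (the affine F_5-count falls short of the bound because intersections may lie at infinity, over extension fields, or carry multiplicity).


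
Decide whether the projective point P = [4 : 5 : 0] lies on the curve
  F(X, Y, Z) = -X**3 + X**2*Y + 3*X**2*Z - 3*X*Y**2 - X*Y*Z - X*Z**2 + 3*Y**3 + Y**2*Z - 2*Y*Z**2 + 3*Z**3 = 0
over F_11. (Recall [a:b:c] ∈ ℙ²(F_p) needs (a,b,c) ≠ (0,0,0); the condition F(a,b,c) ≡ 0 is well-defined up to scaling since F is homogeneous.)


F(4,5,0) ≡ 3 (mod 11); P is NOT on the curve.

Evaluate F(4, 5, 0) term-by-term (mod 11).
  -X**3 ↦ -1·64·1·1 = -64
  X**2*Y ↦ 1·16·5·1 = 80
  3*X**2*Z ↦ 3·16·1·0 = 0
  -3*X*Y**2 ↦ -3·4·25·1 = -300
  -X*Y*Z ↦ -1·4·5·0 = 0
  -X*Z**2 ↦ -1·4·1·0 = 0
  3*Y**3 ↦ 3·1·125·1 = 375
  Y**2*Z ↦ 1·1·25·0 = 0
  -2*Y*Z**2 ↦ -2·1·5·0 = 0
  3*Z**3 ↦ 3·1·1·0 = 0
Sum: F(4, 5, 0) = (-64) + (80) + (0) + (-300) + (0) + (0) + (375) + (0) + (0) + (0) = 91.
Reducing mod 11: 91 ≡ 3 (mod 11).
Since F(a, b, c) ≡ 3 ≠ 0 (mod 11), P does NOT lie on the curve.


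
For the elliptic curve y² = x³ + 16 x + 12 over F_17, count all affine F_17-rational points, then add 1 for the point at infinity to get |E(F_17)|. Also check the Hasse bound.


Affine points = {(2, 1), (2, 16), (3, 6), (3, 11), (4, 2), (4, 15), (5, 8), (5, 9), (6, 1), (6, 16), (7, 5), (7, 12), (9, 1), (9, 16), (10, 4), (10, 13)}; affine count = 16; |E(F_17)| = 17.

Discriminant check: Δ ∝ 4a³ + 27b² = 4·16³ + 27·12² = 4·4096 + 27·144 ≡ 8 (mod 17). Nonzero ⇒ E is nonsingular.
For each x ∈ F_17, compute rhs = x³ + 16·x + 12 mod 17, then count y ∈ F_17 with y² ≡ rhs.
  x = 0: rhs = 12, matching y values: none (0 points).
  x = 1: rhs = 12, matching y values: none (0 points).
  x = 2: rhs = 1, matching y values: 1, 16 (2 points).
  x = 3: rhs = 2, matching y values: 6, 11 (2 points).
  x = 4: rhs = 4, matching y values: 2, 15 (2 points).
  x = 5: rhs = 13, matching y values: 8, 9 (2 points).
  x = 6: rhs = 1, matching y values: 1, 16 (2 points).
  x = 7: rhs = 8, matching y values: 5, 12 (2 points).
  x = 8: rhs = 6, matching y values: none (0 points).
  x = 9: rhs = 1, matching y values: 1, 16 (2 points).
  x = 10: rhs = 16, matching y values: 4, 13 (2 points).
  x = 11: rhs = 6, matching y values: none (0 points).
  x = 12: rhs = 11, matching y values: none (0 points).
  x = 13: rhs = 3, matching y values: none (0 points).
  x = 14: rhs = 5, matching y values: none (0 points).
  x = 15: rhs = 6, matching y values: none (0 points).
  x = 16: rhs = 12, matching y values: none (0 points).
Total affine count: 16.
Full point count |E(F_17)| = 16 + 1 = 17.
Hasse bound: |17 − (17+1)| = |-1| = 1 ≤ 2√17 ≈ 8.2462 ✓.


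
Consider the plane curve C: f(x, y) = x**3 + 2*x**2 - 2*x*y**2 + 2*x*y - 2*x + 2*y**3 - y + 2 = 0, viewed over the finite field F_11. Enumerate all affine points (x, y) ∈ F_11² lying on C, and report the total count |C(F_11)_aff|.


Affine F_11-points: {(4, 2), (6, 10), (7, 0), (7, 3), (7, 4), (8, 1), (8, 6), (10, 8)}; count = 8.

For each of the 121 pairs (x, y) ∈ F_11², evaluate f(x, y) mod 11. Record the zeros.
  x = 0: [0↦2, 1↦3, 2↦5, 3↦9, 4↦5, 5↦5, 6↦10, 7↦10, 8↦6, 9↦10, 10↦1]  zeros at y ∈ ∅
  x = 1: [0↦3, 1↦4, 2↦2, 3↦9, 4↦4, 5↦10, 6↦6, 7↦4, 8↦5, 9↦10, 10↦9]  zeros at y ∈ ∅
  x = 2: [0↦3, 1↦4, 2↦9, 3↦8, 4↦2, 5↦3, 6↦1, 7↦8, 8↦3, 9↦9, 10↦5]  zeros at y ∈ ∅
  x = 3: [0↦8, 1↦9, 2↦10, 3↦1, 4↦5, 5↦1, 6↦1, 7↦6, 8↦6, 9↦2, 10↦6]  zeros at y ∈ ∅
  x = 4: [0↦2, 1↦3, 2↦0, 3↦5, 4↦8, 5↦10, 6↦1, 7↦4, 8↦9, 9↦6, 10↦7]  zeros at y ∈ {2}
  x = 5: [0↦2, 1↦3, 2↦7, 3↦4, 4↦6, 5↦3, 6↦7, 7↦8, 8↦7, 9↦5, 10↦3]  zeros at y ∈ ∅
  x = 6: [0↦3, 1↦4, 2↦4, 3↦4, 4↦5, 5↦8, 6↦3, 7↦2, 8↦6, 9↦5, 10↦0]  zeros at y ∈ {10}
  x = 7: [0↦0, 1↦1, 2↦8, 3↦0, 4↦0, 5↦9, 6↦6, 7↦3, 8↦1, 9↦1, 10↦4]  zeros at y ∈ {0, 3, 4}
  x = 8: [0↦10, 1↦0, 2↦3, 3↦9, 4↦8, 5↦1, 6↦0, 7↦6, 8↦9, 9↦10, 10↦10]  zeros at y ∈ {1, 6}
  x = 9: [0↦6, 1↦7, 2↦6, 3↦4, 4↦2, 5↦1, 6↦2, 7↦6, 8↦3, 9↦5, 10↦2]  zeros at y ∈ ∅
  x = 10: [0↦5, 1↦6, 2↦1, 3↦2, 4↦10, 5↦4, 6↦7, 7↦9, 8↦0, 9↦3, 10↦8]  zeros at y ∈ {8}
Collecting zeros: affine points = {(4, 2), (6, 10), (7, 0), (7, 3), (7, 4), (8, 1), (8, 6), (10, 8)}.
Total count |C(F_11)_aff| = 8.


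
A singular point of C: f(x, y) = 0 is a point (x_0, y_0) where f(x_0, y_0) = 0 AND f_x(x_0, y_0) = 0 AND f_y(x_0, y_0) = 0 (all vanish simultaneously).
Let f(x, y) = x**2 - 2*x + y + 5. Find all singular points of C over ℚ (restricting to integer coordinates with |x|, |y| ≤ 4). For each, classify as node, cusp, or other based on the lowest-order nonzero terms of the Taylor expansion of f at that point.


No singular points in the scanned grid; C is smooth there.

Compute partial derivatives:
  f_x = 2*x - 2.
  f_y = 1.
f_y = 1 is a nonzero constant, so f_y never vanishes: no point (x, y) can satisfy f = f_x = f_y = 0. In particular no (x, y) ∈ {−4, ..., 4}² is singular; the curve is smooth.


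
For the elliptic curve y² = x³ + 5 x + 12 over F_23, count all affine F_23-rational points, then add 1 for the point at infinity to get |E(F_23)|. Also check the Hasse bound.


Affine points = {(0, 9), (0, 14), (1, 8), (1, 15), (3, 10), (3, 13), (4, 2), (4, 21), (5, 1), (5, 22), (8, 9), (8, 14), (9, 2), (9, 21), (10, 2), (10, 21), (11, 8), (11, 15), (12, 11), (12, 12), (15, 9), (15, 14), (16, 5), (16, 18), (18, 0), (20, 4), (20, 19), (22, 11), (22, 12)}; affine count = 29; |E(F_23)| = 30.

Discriminant check: Δ ∝ 4a³ + 27b² = 4·5³ + 27·12² = 4·125 + 27·144 ≡ 18 (mod 23). Nonzero ⇒ E is nonsingular.
For each x ∈ F_23, compute rhs = x³ + 5·x + 12 mod 23, then count y ∈ F_23 with y² ≡ rhs.
  x = 0: rhs = 12, matching y values: 9, 14 (2 points).
  x = 1: rhs = 18, matching y values: 8, 15 (2 points).
  x = 2: rhs = 7, matching y values: none (0 points).
  x = 3: rhs = 8, matching y values: 10, 13 (2 points).
  x = 4: rhs = 4, matching y values: 2, 21 (2 points).
  x = 5: rhs = 1, matching y values: 1, 22 (2 points).
  x = 6: rhs = 5, matching y values: none (0 points).
  x = 7: rhs = 22, matching y values: none (0 points).
  x = 8: rhs = 12, matching y values: 9, 14 (2 points).
  x = 9: rhs = 4, matching y values: 2, 21 (2 points).
  x = 10: rhs = 4, matching y values: 2, 21 (2 points).
  x = 11: rhs = 18, matching y values: 8, 15 (2 points).
  x = 12: rhs = 6, matching y values: 11, 12 (2 points).
  x = 13: rhs = 20, matching y values: none (0 points).
  x = 14: rhs = 20, matching y values: none (0 points).
  x = 15: rhs = 12, matching y values: 9, 14 (2 points).
  x = 16: rhs = 2, matching y values: 5, 18 (2 points).
  x = 17: rhs = 19, matching y values: none (0 points).
  x = 18: rhs = 0, matching y values: 0 (1 points).
  x = 19: rhs = 20, matching y values: none (0 points).
  x = 20: rhs = 16, matching y values: 4, 19 (2 points).
  x = 21: rhs = 17, matching y values: none (0 points).
  x = 22: rhs = 6, matching y values: 11, 12 (2 points).
Total affine count: 29.
Full point count |E(F_23)| = 29 + 1 = 30.
Hasse bound: |30 − (23+1)| = |6| = 6 ≤ 2√23 ≈ 9.5917 ✓.


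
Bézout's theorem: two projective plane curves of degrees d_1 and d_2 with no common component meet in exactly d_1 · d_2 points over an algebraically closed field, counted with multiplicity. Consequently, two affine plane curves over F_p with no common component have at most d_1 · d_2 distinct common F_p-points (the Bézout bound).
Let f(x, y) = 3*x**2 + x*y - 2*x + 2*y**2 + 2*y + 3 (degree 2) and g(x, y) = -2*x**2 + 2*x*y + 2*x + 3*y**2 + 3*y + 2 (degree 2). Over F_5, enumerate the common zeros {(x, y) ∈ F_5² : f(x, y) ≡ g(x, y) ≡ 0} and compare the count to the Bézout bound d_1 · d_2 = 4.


Common zeros: {(0, 2)}; count = 1; Bézout bound = 4.

deg(f) = 2, deg(g) = 2, so Bézout bound = 4.
Scan x ∈ F_5. For each x, list the y ∈ F_5 with f(x, y) ≡ 0 and those with g(x, y) ≡ 0 (mod 5); the common zeros in that column are the intersection.
  x = 0: f ≡ 0 at y ∈ {2}; g ≡ 0 at y ∈ {2}; common: {2}.
  x = 1: f ≡ 0 at y ∈ ∅; g ≡ 0 at y ∈ {1, 4}; common: ∅.
  x = 2: f ≡ 0 at y ∈ ∅; g ≡ 0 at y ∈ ∅; common: ∅.
  x = 3: f ≡ 0 at y ∈ ∅; g ≡ 0 at y ∈ {0, 2}; common: ∅.
  x = 4: f ≡ 0 at y ∈ ∅; g ≡ 0 at y ∈ {4}; common: ∅.
Collecting: common zeros = {(0, 2)}, so the count is 1.
Comparison with the Bézout bound: 1 ≤ 4 = deg(f)·deg(g), as expected for curves with no common component (the affine F_5-count falls short of the bound because intersections may lie at infinity, over extension fields, or carry multiplicity).


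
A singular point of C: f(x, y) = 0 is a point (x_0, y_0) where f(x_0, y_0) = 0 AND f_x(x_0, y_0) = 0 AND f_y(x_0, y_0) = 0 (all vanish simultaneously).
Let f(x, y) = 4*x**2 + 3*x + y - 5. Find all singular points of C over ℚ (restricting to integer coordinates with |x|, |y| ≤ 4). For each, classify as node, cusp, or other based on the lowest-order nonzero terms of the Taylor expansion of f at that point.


No singular points in the scanned grid; C is smooth there.

Compute partial derivatives:
  f_x = 8*x + 3.
  f_y = 1.
f_y = 1 is a nonzero constant, so f_y never vanishes: no point (x, y) can satisfy f = f_x = f_y = 0. In particular no (x, y) ∈ {−4, ..., 4}² is singular; the curve is smooth.


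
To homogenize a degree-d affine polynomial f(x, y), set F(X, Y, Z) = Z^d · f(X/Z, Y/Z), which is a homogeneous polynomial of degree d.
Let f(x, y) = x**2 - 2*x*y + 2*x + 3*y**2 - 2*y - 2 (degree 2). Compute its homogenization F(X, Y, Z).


F(X, Y, Z) = X**2 - 2*X*Y + 2*X*Z + 3*Y**2 - 2*Y*Z - 2*Z**2

deg(f) = 2.
Substitute x = X/Z, y = Y/Z into f, then multiply by Z^2.
  monomial 1·x^2·y^0 ↦ 1·X^2·Y^0·Z^0.
  monomial -2·x^1·y^1 ↦ -2·X^1·Y^1·Z^0.
  monomial 2·x^1·y^0 ↦ 2·X^1·Y^0·Z^1.
  monomial 3·x^0·y^2 ↦ 3·X^0·Y^2·Z^0.
  monomial -2·x^0·y^1 ↦ -2·X^0·Y^1·Z^1.
  monomial -2·x^0·y^0 ↦ -2·X^0·Y^0·Z^2.
Collecting: F(X, Y, Z) = X**2 - 2*X*Y + 2*X*Z + 3*Y**2 - 2*Y*Z - 2*Z**2.


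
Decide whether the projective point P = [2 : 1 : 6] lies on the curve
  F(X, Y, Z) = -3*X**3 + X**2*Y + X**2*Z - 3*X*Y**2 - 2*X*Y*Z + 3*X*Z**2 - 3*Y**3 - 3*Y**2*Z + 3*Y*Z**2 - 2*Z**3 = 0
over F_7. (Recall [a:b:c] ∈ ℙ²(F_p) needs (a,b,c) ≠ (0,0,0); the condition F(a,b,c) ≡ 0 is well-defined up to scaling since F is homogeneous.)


F(2,1,6) ≡ 6 (mod 7); P is NOT on the curve.

Evaluate F(2, 1, 6) term-by-term (mod 7).
  -3*X**3 ↦ -3·8·1·1 = -24
  X**2*Y ↦ 1·4·1·1 = 4
  X**2*Z ↦ 1·4·1·6 = 24
  -3*X*Y**2 ↦ -3·2·1·1 = -6
  -2*X*Y*Z ↦ -2·2·1·6 = -24
  3*X*Z**2 ↦ 3·2·1·36 = 216
  -3*Y**3 ↦ -3·1·1·1 = -3
  -3*Y**2*Z ↦ -3·1·1·6 = -18
  3*Y*Z**2 ↦ 3·1·1·36 = 108
  -2*Z**3 ↦ -2·1·1·216 = -432
Sum: F(2, 1, 6) = (-24) + (4) + (24) + (-6) + (-24) + (216) + (-3) + (-18) + (108) + (-432) = -155.
Reducing mod 7: -155 ≡ 6 (mod 7).
Since F(a, b, c) ≡ 6 ≠ 0 (mod 7), P does NOT lie on the curve.


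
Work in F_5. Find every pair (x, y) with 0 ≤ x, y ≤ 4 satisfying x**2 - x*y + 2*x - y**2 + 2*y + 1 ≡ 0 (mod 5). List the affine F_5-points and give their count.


Affine F_5-points: {(2, 2), (2, 3), (3, 2), (4, 0), (4, 3)}; count = 5.

For each of the 25 pairs (x, y) ∈ F_5², evaluate f(x, y) mod 5. Record the zeros.
  x = 0: [0↦1, 1↦2, 2↦1, 3↦3, 4↦3]  zeros at y ∈ ∅
  x = 1: [0↦4, 1↦4, 2↦2, 3↦3, 4↦2]  zeros at y ∈ ∅
  x = 2: [0↦4, 1↦3, 2↦0, 3↦0, 4↦3]  zeros at y ∈ {2, 3}
  x = 3: [0↦1, 1↦4, 2↦0, 3↦4, 4↦1]  zeros at y ∈ {2}
  x = 4: [0↦0, 1↦2, 2↦2, 3↦0, 4↦1]  zeros at y ∈ {0, 3}
Collecting zeros: affine points = {(2, 2), (2, 3), (3, 2), (4, 0), (4, 3)}.
Total count |C(F_5)_aff| = 5.


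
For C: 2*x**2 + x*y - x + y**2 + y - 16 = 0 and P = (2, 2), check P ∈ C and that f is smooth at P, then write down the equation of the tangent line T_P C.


Tangent line at P: 9*x + 7*y - 32 = 0.

Step 1: f(2, 2) = 0, so P lies on C.
Step 2: partial derivatives
  f_x(x, y) = 4*x + y - 1, f_y(x, y) = x + 2*y + 1.
  f_x(P) = 9, f_y(P) = 7 (gradient nonzero, so P is smooth).
Step 3: tangent line at P: 9·(x − 2) + 7·(y − 2) = 0.
Expanding: 9*x + 7*y - 32 = 0.


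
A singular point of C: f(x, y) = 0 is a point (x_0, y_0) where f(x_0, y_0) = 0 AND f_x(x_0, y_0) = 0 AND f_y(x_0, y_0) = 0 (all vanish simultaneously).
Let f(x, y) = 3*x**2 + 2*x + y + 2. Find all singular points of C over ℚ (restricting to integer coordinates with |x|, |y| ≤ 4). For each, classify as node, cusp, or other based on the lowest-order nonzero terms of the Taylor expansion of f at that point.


No singular points in the scanned grid; C is smooth there.

Compute partial derivatives:
  f_x = 6*x + 2.
  f_y = 1.
f_y = 1 is a nonzero constant, so f_y never vanishes: no point (x, y) can satisfy f = f_x = f_y = 0. In particular no (x, y) ∈ {−4, ..., 4}² is singular; the curve is smooth.


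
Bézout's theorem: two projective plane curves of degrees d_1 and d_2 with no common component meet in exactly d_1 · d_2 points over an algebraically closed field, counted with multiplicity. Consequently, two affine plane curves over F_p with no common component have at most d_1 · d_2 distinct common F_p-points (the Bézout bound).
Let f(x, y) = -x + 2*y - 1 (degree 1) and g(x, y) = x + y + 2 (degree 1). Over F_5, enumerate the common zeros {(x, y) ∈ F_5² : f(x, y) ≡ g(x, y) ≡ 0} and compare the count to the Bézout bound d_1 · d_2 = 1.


Common zeros: {(0, 3)}; count = 1; Bézout bound = 1.

deg(f) = 1, deg(g) = 1, so Bézout bound = 1.
Scan x ∈ F_5. For each x, list the y ∈ F_5 with f(x, y) ≡ 0 and those with g(x, y) ≡ 0 (mod 5); the common zeros in that column are the intersection.
  x = 0: f ≡ 0 at y ∈ {3}; g ≡ 0 at y ∈ {3}; common: {3}.
  x = 1: f ≡ 0 at y ∈ {1}; g ≡ 0 at y ∈ {2}; common: ∅.
  x = 2: f ≡ 0 at y ∈ {4}; g ≡ 0 at y ∈ {1}; common: ∅.
  x = 3: f ≡ 0 at y ∈ {2}; g ≡ 0 at y ∈ {0}; common: ∅.
  x = 4: f ≡ 0 at y ∈ {0}; g ≡ 0 at y ∈ {4}; common: ∅.
Collecting: common zeros = {(0, 3)}, so the count is 1.
Comparison with the Bézout bound: 1 ≤ 1 = deg(f)·deg(g), as expected for curves with no common component (the bound is attained).


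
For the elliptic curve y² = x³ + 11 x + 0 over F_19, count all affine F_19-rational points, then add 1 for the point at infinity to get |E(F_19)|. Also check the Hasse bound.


Affine points = {(0, 0), (2, 7), (2, 12), (5, 3), (5, 16), (6, 4), (6, 15), (8, 7), (8, 12), (9, 7), (9, 12), (12, 6), (12, 13), (15, 5), (15, 14), (16, 4), (16, 15), (18, 8), (18, 11)}; affine count = 19; |E(F_19)| = 20.

Discriminant check: Δ ∝ 4a³ + 27b² = 4·11³ + 27·0² = 4·1331 + 27·0 ≡ 4 (mod 19). Nonzero ⇒ E is nonsingular.
For each x ∈ F_19, compute rhs = x³ + 11·x + 0 mod 19, then count y ∈ F_19 with y² ≡ rhs.
  x = 0: rhs = 0, matching y values: 0 (1 points).
  x = 1: rhs = 12, matching y values: none (0 points).
  x = 2: rhs = 11, matching y values: 7, 12 (2 points).
  x = 3: rhs = 3, matching y values: none (0 points).
  x = 4: rhs = 13, matching y values: none (0 points).
  x = 5: rhs = 9, matching y values: 3, 16 (2 points).
  x = 6: rhs = 16, matching y values: 4, 15 (2 points).
  x = 7: rhs = 2, matching y values: none (0 points).
  x = 8: rhs = 11, matching y values: 7, 12 (2 points).
  x = 9: rhs = 11, matching y values: 7, 12 (2 points).
  x = 10: rhs = 8, matching y values: none (0 points).
  x = 11: rhs = 8, matching y values: none (0 points).
  x = 12: rhs = 17, matching y values: 6, 13 (2 points).
  x = 13: rhs = 3, matching y values: none (0 points).
  x = 14: rhs = 10, matching y values: none (0 points).
  x = 15: rhs = 6, matching y values: 5, 14 (2 points).
  x = 16: rhs = 16, matching y values: 4, 15 (2 points).
  x = 17: rhs = 8, matching y values: none (0 points).
  x = 18: rhs = 7, matching y values: 8, 11 (2 points).
Total affine count: 19.
Full point count |E(F_19)| = 19 + 1 = 20.
Hasse bound: |20 − (19+1)| = |0| = 0 ≤ 2√19 ≈ 8.7178 ✓.


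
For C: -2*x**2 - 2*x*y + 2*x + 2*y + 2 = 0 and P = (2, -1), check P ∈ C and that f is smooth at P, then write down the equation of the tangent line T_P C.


Tangent line at P: -4*x - 2*y + 6 = 0.

Step 1: f(2, -1) = 0, so P lies on C.
Step 2: partial derivatives
  f_x(x, y) = -4*x - 2*y + 2, f_y(x, y) = 2 - 2*x.
  f_x(P) = -4, f_y(P) = -2 (gradient nonzero, so P is smooth).
Step 3: tangent line at P: -4·(x − 2) + -2·(y − -1) = 0.
Expanding: -4*x - 2*y + 6 = 0.


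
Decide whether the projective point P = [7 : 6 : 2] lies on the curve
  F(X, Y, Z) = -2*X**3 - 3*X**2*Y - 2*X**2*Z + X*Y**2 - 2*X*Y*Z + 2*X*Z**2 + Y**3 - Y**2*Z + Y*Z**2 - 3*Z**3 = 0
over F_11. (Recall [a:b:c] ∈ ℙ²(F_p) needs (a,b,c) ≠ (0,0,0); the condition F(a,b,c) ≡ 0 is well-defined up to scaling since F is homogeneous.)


F(7,6,2) ≡ 5 (mod 11); P is NOT on the curve.

Evaluate F(7, 6, 2) term-by-term (mod 11).
  -2*X**3 ↦ -2·343·1·1 = -686
  -3*X**2*Y ↦ -3·49·6·1 = -882
  -2*X**2*Z ↦ -2·49·1·2 = -196
  X*Y**2 ↦ 1·7·36·1 = 252
  -2*X*Y*Z ↦ -2·7·6·2 = -168
  2*X*Z**2 ↦ 2·7·1·4 = 56
  Y**3 ↦ 1·1·216·1 = 216
  -Y**2*Z ↦ -1·1·36·2 = -72
  Y*Z**2 ↦ 1·1·6·4 = 24
  -3*Z**3 ↦ -3·1·1·8 = -24
Sum: F(7, 6, 2) = (-686) + (-882) + (-196) + (252) + (-168) + (56) + (216) + (-72) + (24) + (-24) = -1480.
Reducing mod 11: -1480 ≡ 5 (mod 11).
Since F(a, b, c) ≡ 5 ≠ 0 (mod 11), P does NOT lie on the curve.


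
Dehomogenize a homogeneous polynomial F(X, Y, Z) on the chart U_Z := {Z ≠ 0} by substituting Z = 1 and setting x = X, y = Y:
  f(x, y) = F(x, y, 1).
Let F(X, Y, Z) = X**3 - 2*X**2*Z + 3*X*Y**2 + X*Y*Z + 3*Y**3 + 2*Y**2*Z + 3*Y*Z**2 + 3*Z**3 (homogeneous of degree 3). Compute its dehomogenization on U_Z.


f(x, y) = x**3 - 2*x**2 + 3*x*y**2 + x*y + 3*y**3 + 2*y**2 + 3*y + 3

On U_Z we set Z = 1. Each monomial c·X^i·Y^j·Z^k in F becomes c·x^i·y^j·1^k = c·x^i·y^j.
Substituting Z = 1: F(X, Y, 1) = x**3 - 2*x**2 + 3*x*y**2 + x*y + 3*y**3 + 2*y**2 + 3*y + 3.
Note: deg(f) ≤ deg(F) = 3; strict inequality happens when F is divisible by Z (lost terms).


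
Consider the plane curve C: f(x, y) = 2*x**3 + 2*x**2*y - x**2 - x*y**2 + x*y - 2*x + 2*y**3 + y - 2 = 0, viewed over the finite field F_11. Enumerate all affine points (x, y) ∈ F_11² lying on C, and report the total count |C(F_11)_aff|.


Affine F_11-points: {(0, 3), (0, 5), (1, 5), (2, 7), (2, 8), (3, 8), (4, 2), (4, 3), (4, 8), (7, 10), (9, 6), (10, 3)}; count = 12.

For each of the 121 pairs (x, y) ∈ F_11², evaluate f(x, y) mod 11. Record the zeros.
  x = 0: [0↦9, 1↦1, 2↦5, 3↦0, 4↦9, 5↦0, 6↦7, 7↦9, 8↦7, 9↦2, 10↦6]  zeros at y ∈ {3, 5}
  x = 1: [0↦8, 1↦2, 2↦6, 3↦10, 4↦4, 5↦0, 6↦10, 7↦2, 8↦10, 9↦2, 10↦1]  zeros at y ∈ {5}
  x = 2: [0↦6, 1↦6, 2↦3, 3↦9, 4↦3, 5↦8, 6↦3, 7↦0, 8↦0, 9↦4, 10↦2]  zeros at y ∈ {7, 8}
  x = 3: [0↦4, 1↦3, 2↦8, 3↦9, 4↦7, 5↦3, 6↦9, 7↦4, 8↦0, 9↦9, 10↦10]  zeros at y ∈ {8}
  x = 4: [0↦3, 1↦5, 2↦0, 3↦0, 4↦6, 5↦8, 6↦7, 7↦4, 8↦0, 9↦7, 10↦4]  zeros at y ∈ {2, 3, 8}
  x = 5: [0↦4, 1↦2, 2↦2, 3↦5, 4↦1, 5↦2, 6↦9, 7↦1, 8↦1, 9↦10, 10↦7]  zeros at y ∈ ∅
  x = 6: [0↦8, 1↦6, 2↦4, 3↦3, 4↦4, 5↦8, 6↦5, 7↦7, 8↦4, 9↦8, 10↦9]  zeros at y ∈ ∅
  x = 7: [0↦5, 1↦7, 2↦7, 3↦6, 4↦5, 5↦5, 6↦7, 7↦1, 8↦10, 9↦2, 10↦0]  zeros at y ∈ {10}
  x = 8: [0↦7, 1↦6, 2↦1, 3↦4, 4↦5, 5↦5, 6↦5, 7↦6, 8↦9, 9↦4, 10↦3]  zeros at y ∈ ∅
  x = 9: [0↦4, 1↦4, 2↦9, 3↦9, 4↦5, 5↦9, 6↦0, 7↦1, 8↦2, 9↦4, 10↦8]  zeros at y ∈ {6}
  x = 10: [0↦8, 1↦2, 2↦10, 3↦0, 4↦6, 5↦7, 6↦4, 7↦9, 8↦1, 9↦3, 10↦5]  zeros at y ∈ {3}
Collecting zeros: affine points = {(0, 3), (0, 5), (1, 5), (2, 7), (2, 8), (3, 8), (4, 2), (4, 3), (4, 8), (7, 10), (9, 6), (10, 3)}.
Total count |C(F_11)_aff| = 12.


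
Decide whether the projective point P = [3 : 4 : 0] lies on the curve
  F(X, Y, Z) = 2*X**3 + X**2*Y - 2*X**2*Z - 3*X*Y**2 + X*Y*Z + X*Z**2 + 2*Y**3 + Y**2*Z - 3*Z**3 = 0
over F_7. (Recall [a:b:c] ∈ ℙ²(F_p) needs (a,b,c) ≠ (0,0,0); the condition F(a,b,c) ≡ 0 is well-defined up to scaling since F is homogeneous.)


F(3,4,0) ≡ 4 (mod 7); P is NOT on the curve.

Evaluate F(3, 4, 0) term-by-term (mod 7).
  2*X**3 ↦ 2·27·1·1 = 54
  X**2*Y ↦ 1·9·4·1 = 36
  -2*X**2*Z ↦ -2·9·1·0 = 0
  -3*X*Y**2 ↦ -3·3·16·1 = -144
  X*Y*Z ↦ 1·3·4·0 = 0
  X*Z**2 ↦ 1·3·1·0 = 0
  2*Y**3 ↦ 2·1·64·1 = 128
  Y**2*Z ↦ 1·1·16·0 = 0
  -3*Z**3 ↦ -3·1·1·0 = 0
Sum: F(3, 4, 0) = (54) + (36) + (0) + (-144) + (0) + (0) + (128) + (0) + (0) = 74.
Reducing mod 7: 74 ≡ 4 (mod 7).
Since F(a, b, c) ≡ 4 ≠ 0 (mod 7), P does NOT lie on the curve.
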